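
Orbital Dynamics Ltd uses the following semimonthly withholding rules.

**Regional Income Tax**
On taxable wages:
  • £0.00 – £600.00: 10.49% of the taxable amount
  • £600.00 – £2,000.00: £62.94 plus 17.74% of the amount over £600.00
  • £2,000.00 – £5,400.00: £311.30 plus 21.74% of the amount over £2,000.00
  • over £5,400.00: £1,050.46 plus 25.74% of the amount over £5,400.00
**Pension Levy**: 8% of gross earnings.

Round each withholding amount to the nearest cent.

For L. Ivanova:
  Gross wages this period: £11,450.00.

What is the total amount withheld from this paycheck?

£3,523.73

Regional Income Tax: taxable = £11,450.00
  £1,050.46 + 25.74% × (£11,450.00 − £5,400.00) = £1,050.46 + 25.74% × £6,050.00 = £2,607.73
Pension Levy: 8% × £11,450.00 = £916.00
Total: £2,607.73 + £916.00 = £3,523.73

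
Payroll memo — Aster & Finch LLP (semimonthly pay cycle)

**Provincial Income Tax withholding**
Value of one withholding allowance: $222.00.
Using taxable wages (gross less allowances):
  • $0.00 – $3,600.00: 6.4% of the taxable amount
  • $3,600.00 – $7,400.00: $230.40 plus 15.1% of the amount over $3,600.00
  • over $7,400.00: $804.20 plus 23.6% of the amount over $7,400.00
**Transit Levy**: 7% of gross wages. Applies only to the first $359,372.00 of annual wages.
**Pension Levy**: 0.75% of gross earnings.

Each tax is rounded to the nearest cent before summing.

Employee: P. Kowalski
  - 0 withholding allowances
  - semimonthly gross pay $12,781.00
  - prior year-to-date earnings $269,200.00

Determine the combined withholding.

$3,064.65

Provincial Income Tax: taxable = $12,781.00
  $804.20 + 23.6% × ($12,781.00 − $7,400.00) = $804.20 + 23.6% × $5,381.00 = $2,074.12
Transit Levy: 7% × $12,781.00 = $894.67
Pension Levy: 0.75% × $12,781.00 = $95.86
Total: $2,074.12 + $894.67 + $95.86 = $3,064.65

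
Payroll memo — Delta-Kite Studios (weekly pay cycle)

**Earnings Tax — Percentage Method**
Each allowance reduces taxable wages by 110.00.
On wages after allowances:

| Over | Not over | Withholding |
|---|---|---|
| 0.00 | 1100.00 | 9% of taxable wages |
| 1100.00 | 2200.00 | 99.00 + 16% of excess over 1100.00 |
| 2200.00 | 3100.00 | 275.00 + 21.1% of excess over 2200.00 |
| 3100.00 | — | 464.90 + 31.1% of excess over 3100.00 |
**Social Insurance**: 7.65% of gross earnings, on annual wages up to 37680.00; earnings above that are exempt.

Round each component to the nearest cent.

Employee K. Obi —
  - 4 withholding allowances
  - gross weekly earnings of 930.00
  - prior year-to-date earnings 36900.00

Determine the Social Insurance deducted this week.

59.67

Social Insurance: cap 37680.00 − YTD 36900.00 = 780.00 subject; 7.65% × 780.00 = 59.67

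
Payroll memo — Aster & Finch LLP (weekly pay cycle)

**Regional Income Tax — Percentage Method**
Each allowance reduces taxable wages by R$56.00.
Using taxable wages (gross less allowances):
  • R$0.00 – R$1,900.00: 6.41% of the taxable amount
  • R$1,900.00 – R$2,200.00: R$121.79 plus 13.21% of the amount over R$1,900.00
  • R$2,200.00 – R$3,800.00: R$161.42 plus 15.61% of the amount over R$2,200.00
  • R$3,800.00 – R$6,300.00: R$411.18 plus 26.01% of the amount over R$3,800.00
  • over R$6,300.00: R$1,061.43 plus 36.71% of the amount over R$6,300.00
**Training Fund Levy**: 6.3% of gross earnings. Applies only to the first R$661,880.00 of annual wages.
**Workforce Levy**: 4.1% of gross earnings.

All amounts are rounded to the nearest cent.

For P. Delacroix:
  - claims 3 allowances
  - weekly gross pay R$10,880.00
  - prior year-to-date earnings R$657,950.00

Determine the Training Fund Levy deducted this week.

R$247.59

Training Fund Levy: cap R$661,880.00 − YTD R$657,950.00 = R$3,930.00 subject; 6.3% × R$3,930.00 = R$247.59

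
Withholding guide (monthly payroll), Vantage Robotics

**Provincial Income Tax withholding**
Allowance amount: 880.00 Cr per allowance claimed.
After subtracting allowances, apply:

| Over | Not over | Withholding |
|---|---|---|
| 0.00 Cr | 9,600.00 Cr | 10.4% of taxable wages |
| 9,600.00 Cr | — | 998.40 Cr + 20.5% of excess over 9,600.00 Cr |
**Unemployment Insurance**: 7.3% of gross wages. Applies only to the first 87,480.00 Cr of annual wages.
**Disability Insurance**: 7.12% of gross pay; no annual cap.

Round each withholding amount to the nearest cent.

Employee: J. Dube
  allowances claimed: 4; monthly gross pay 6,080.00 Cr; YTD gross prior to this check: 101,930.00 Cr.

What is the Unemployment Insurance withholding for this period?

Unemployment Insurance: YTD 101,930.00 Cr ≥ cap 87,480.00 Cr → 0.00 Cr

0.00 Cr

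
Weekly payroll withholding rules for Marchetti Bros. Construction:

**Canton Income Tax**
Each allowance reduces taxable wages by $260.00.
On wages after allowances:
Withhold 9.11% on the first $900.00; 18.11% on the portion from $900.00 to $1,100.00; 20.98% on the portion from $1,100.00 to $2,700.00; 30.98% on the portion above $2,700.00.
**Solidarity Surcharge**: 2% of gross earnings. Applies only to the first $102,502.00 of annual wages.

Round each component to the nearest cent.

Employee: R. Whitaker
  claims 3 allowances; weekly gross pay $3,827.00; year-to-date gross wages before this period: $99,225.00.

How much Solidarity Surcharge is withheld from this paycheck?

$65.54

Solidarity Surcharge: cap $102,502.00 − YTD $99,225.00 = $3,277.00 subject; 2% × $3,277.00 = $65.54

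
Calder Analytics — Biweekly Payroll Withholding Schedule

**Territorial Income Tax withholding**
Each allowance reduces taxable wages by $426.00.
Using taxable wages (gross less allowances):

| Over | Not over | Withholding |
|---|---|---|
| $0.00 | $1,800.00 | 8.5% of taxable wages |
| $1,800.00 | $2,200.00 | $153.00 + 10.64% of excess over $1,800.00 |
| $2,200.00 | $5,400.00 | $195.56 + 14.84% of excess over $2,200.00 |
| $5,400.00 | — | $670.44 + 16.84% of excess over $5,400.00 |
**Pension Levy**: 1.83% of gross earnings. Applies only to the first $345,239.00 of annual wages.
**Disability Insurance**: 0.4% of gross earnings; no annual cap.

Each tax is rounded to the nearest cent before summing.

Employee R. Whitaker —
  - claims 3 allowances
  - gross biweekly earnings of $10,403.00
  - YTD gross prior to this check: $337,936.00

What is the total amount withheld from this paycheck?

Territorial Income Tax: taxable = $10,403.00 − 3×$426.00 = $9,125.00
  $670.44 + 16.84% × ($9,125.00 − $5,400.00) = $670.44 + 16.84% × $3,725.00 = $1,297.73
Pension Levy: cap $345,239.00 − YTD $337,936.00 = $7,303.00 subject; 1.83% × $7,303.00 = $133.64
Disability Insurance: 0.4% × $10,403.00 = $41.61
Total: $1,297.73 + $133.64 + $41.61 = $1,472.98

$1,472.98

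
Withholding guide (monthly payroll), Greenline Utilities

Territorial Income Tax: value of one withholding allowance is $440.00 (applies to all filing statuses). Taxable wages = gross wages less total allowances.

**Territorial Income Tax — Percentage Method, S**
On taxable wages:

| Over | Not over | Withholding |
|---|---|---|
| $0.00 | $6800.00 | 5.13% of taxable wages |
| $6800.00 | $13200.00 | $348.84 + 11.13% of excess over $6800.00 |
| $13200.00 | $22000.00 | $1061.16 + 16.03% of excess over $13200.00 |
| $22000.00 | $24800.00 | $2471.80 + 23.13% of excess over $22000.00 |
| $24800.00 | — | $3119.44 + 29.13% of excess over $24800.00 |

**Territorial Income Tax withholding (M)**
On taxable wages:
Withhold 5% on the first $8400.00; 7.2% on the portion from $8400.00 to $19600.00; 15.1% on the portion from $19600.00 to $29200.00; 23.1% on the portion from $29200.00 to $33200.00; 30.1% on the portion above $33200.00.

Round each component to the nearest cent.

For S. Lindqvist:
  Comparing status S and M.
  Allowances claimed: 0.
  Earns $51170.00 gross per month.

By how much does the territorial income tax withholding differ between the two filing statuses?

Territorial Income Tax (S): taxable = $51170.00
  $3119.44 + 29.13% × ($51170.00 − $24800.00) = $3119.44 + 29.13% × $26370.00 = $10801.02
Territorial Income Tax (M): taxable = $51170.00
  $3600.00 + 30.1% × ($51170.00 − $33200.00) = $3600.00 + 30.1% × $17970.00 = $9008.97
Difference: |$10801.02 − $9008.97| = $1792.05 (higher under S)

$1792.05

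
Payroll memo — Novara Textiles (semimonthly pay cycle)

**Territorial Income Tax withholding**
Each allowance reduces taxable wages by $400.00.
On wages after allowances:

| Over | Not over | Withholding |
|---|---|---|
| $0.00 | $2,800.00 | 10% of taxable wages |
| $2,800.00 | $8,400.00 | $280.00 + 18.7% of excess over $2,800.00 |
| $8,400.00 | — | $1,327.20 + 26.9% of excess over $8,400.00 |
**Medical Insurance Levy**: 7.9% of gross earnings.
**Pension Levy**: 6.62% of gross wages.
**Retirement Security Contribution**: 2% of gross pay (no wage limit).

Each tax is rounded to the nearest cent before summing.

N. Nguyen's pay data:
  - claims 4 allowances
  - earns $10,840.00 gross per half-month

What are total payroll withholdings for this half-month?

Territorial Income Tax: taxable = $10,840.00 − 4×$400.00 = $9,240.00
  $1,327.20 + 26.9% × ($9,240.00 − $8,400.00) = $1,327.20 + 26.9% × $840.00 = $1,553.16
Medical Insurance Levy: 7.9% × $10,840.00 = $856.36
Pension Levy: 6.62% × $10,840.00 = $717.61
Retirement Security Contribution: 2% × $10,840.00 = $216.80
Total: $1,553.16 + $856.36 + $717.61 + $216.80 = $3,343.93

$3,343.93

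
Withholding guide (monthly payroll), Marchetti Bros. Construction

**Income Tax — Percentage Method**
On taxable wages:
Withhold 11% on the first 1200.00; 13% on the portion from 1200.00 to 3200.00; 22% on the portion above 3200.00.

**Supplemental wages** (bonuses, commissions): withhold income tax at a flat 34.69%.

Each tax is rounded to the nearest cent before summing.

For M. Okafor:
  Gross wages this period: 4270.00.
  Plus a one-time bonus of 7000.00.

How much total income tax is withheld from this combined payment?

Income Tax: taxable = 4270.00
  392.00 + 22% × (4270.00 − 3200.00) = 392.00 + 22% × 1070.00 = 627.40
Supplemental (34.69% flat on bonus): 34.69% × 7000.00 = 2428.30
Total income tax: 627.40 + 2428.30 = 3055.70

3055.70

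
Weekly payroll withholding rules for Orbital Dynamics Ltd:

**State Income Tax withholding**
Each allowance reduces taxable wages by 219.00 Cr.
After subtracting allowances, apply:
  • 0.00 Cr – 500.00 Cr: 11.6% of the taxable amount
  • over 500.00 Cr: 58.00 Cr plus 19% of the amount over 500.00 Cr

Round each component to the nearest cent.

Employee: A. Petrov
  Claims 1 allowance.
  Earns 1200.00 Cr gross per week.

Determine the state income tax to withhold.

149.39 Cr

State Income Tax: taxable = 1200.00 Cr − 1×219.00 Cr = 981.00 Cr
  58.00 Cr + 19% × (981.00 Cr − 500.00 Cr) = 58.00 Cr + 19% × 481.00 Cr = 149.39 Cr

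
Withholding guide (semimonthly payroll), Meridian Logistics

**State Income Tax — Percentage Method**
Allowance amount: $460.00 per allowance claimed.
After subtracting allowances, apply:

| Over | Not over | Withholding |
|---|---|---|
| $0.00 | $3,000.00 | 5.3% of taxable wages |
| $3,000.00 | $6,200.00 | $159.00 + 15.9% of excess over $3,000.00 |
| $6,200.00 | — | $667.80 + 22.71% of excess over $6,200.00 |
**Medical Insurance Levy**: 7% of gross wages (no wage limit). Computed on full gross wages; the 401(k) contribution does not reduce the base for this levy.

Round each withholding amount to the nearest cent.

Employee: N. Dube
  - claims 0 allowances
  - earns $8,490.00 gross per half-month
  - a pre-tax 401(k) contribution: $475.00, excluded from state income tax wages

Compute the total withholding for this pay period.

State Income Tax: taxable = $8,490.00 − $475.00 = $8,015.00
  $667.80 + 22.71% × ($8,015.00 − $6,200.00) = $667.80 + 22.71% × $1,815.00 = $1,079.99
Medical Insurance Levy: 7% × $8,490.00 = $594.30
Total: $1,079.99 + $594.30 = $1,674.29

$1,674.29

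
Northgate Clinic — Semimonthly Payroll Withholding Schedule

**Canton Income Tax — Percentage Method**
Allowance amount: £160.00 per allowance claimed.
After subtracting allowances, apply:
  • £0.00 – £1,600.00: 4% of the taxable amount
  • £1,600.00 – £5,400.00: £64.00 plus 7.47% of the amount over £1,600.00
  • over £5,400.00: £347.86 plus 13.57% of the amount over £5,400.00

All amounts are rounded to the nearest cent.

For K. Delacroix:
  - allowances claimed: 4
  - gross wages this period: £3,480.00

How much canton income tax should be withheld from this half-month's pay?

£156.63

Canton Income Tax: taxable = £3,480.00 − 4×£160.00 = £2,840.00
  £64.00 + 7.47% × (£2,840.00 − £1,600.00) = £64.00 + 7.47% × £1,240.00 = £156.63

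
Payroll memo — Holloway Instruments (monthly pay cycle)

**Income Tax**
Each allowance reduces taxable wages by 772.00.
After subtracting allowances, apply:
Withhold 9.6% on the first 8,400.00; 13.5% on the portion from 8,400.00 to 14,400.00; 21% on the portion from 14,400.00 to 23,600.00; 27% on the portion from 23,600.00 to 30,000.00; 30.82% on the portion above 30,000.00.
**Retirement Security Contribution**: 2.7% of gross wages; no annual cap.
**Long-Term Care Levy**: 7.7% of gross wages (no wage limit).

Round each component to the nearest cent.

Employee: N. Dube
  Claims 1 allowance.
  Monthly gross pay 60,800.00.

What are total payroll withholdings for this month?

Income Tax: taxable = 60,800.00 − 1×772.00 = 60,028.00
  5,276.40 + 30.82% × (60,028.00 − 30,000.00) = 5,276.40 + 30.82% × 30,028.00 = 14,531.03
Retirement Security Contribution: 2.7% × 60,800.00 = 1,641.60
Long-Term Care Levy: 7.7% × 60,800.00 = 4,681.60
Total: 14,531.03 + 1,641.60 + 4,681.60 = 20,854.23

20,854.23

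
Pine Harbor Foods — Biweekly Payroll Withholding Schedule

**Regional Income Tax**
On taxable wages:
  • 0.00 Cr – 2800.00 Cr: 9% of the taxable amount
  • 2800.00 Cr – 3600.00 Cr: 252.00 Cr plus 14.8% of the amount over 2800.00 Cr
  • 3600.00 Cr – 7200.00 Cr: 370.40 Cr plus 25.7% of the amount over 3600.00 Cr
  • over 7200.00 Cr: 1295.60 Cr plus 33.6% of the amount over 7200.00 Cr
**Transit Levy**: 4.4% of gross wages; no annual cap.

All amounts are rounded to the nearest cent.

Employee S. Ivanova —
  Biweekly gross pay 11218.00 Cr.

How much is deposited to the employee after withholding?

8078.76 Cr

Regional Income Tax: taxable = 11218.00 Cr
  1295.60 Cr + 33.6% × (11218.00 Cr − 7200.00 Cr) = 1295.60 Cr + 33.6% × 4018.00 Cr = 2645.65 Cr
Transit Levy: 4.4% × 11218.00 Cr = 493.59 Cr
Total withheld: 2645.65 Cr + 493.59 Cr = 3139.24 Cr
Net pay: 11218.00 Cr − 3139.24 Cr = 8078.76 Cr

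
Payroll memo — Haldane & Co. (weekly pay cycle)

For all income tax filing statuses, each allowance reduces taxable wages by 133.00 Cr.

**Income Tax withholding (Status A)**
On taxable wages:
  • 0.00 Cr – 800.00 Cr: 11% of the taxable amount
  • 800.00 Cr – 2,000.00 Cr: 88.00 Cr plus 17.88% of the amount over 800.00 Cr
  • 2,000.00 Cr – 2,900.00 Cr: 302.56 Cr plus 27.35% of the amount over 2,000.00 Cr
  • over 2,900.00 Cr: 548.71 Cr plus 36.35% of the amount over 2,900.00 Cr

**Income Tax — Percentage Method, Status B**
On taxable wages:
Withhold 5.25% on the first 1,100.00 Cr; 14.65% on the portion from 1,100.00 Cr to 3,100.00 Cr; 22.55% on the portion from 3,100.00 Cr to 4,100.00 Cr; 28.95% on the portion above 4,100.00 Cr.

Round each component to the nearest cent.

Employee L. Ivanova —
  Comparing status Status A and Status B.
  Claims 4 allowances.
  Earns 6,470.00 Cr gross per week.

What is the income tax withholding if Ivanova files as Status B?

Income Tax (Status B): taxable = 6,470.00 Cr − 4×133.00 Cr = 5,938.00 Cr
  576.25 Cr + 28.95% × (5,938.00 Cr − 4,100.00 Cr) = 576.25 Cr + 28.95% × 1,838.00 Cr = 1,108.35 Cr

1,108.35 Cr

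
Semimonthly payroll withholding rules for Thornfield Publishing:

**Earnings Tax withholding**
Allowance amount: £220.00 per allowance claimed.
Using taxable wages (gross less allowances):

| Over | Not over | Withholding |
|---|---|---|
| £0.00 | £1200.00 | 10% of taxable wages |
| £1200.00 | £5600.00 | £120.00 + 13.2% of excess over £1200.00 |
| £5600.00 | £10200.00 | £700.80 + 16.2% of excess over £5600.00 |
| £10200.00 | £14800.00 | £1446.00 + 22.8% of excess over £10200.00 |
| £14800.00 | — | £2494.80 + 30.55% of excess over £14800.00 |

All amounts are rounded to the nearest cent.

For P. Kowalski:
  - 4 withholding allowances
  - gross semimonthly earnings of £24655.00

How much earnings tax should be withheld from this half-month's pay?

Earnings Tax: taxable = £24655.00 − 4×£220.00 = £23775.00
  £2494.80 + 30.55% × (£23775.00 − £14800.00) = £2494.80 + 30.55% × £8975.00 = £5236.66

£5236.66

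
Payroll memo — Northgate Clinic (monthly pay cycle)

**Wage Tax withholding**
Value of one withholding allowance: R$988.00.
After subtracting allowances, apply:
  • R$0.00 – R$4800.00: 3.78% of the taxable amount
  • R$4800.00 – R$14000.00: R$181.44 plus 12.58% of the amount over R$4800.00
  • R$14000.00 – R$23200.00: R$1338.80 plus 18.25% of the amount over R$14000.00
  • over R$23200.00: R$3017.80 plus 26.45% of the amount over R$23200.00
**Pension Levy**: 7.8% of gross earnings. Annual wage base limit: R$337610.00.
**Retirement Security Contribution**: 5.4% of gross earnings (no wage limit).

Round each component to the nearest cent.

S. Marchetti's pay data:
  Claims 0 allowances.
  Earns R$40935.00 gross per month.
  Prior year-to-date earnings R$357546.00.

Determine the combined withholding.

Wage Tax: taxable = R$40935.00
  R$3017.80 + 26.45% × (R$40935.00 − R$23200.00) = R$3017.80 + 26.45% × R$17735.00 = R$7708.71
Pension Levy: YTD R$357546.00 ≥ cap R$337610.00 → R$0.00
Retirement Security Contribution: 5.4% × R$40935.00 = R$2210.49
Total: R$7708.71 + R$0.00 + R$2210.49 = R$9919.20

R$9919.20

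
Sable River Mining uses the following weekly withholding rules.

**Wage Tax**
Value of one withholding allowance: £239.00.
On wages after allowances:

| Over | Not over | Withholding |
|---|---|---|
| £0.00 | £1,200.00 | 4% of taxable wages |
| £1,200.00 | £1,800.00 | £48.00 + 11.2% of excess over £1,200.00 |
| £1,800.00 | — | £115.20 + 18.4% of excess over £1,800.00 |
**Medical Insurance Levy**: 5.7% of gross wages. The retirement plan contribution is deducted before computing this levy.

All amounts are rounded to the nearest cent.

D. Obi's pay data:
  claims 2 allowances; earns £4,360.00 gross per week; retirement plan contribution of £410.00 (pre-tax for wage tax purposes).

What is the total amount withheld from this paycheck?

£648.00

Wage Tax: taxable = £4,360.00 − £410.00 − 2×£239.00 = £3,472.00
  £115.20 + 18.4% × (£3,472.00 − £1,800.00) = £115.20 + 18.4% × £1,672.00 = £422.85
Medical Insurance Levy: 5.7% × £3,950.00 = £225.15
Total: £422.85 + £225.15 = £648.00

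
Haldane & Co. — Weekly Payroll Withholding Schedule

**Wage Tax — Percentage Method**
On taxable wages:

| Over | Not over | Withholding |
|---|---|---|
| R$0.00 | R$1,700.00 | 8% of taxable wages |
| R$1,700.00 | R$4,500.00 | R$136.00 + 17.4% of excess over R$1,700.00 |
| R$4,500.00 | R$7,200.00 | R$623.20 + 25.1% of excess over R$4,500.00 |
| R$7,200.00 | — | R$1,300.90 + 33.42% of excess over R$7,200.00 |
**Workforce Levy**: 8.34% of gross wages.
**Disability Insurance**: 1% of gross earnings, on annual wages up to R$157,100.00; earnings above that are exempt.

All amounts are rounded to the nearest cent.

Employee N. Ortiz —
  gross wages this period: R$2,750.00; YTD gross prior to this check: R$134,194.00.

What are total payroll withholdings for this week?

R$575.55

Wage Tax: taxable = R$2,750.00
  R$136.00 + 17.4% × (R$2,750.00 − R$1,700.00) = R$136.00 + 17.4% × R$1,050.00 = R$318.70
Workforce Levy: 8.34% × R$2,750.00 = R$229.35
Disability Insurance: 1% × R$2,750.00 = R$27.50
Total: R$318.70 + R$229.35 + R$27.50 = R$575.55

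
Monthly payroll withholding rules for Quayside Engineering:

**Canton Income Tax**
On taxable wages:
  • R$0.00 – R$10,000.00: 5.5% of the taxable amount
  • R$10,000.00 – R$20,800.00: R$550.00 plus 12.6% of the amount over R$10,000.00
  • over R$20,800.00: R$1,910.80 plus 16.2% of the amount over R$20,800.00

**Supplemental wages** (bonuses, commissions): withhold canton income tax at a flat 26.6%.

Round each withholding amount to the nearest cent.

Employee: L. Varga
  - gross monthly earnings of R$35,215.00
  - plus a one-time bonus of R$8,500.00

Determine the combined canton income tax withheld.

R$6,507.03

Canton Income Tax: taxable = R$35,215.00
  R$1,910.80 + 16.2% × (R$35,215.00 − R$20,800.00) = R$1,910.80 + 16.2% × R$14,415.00 = R$4,246.03
Supplemental (26.6% flat on bonus): 26.6% × R$8,500.00 = R$2,261.00
Total canton income tax: R$4,246.03 + R$2,261.00 = R$6,507.03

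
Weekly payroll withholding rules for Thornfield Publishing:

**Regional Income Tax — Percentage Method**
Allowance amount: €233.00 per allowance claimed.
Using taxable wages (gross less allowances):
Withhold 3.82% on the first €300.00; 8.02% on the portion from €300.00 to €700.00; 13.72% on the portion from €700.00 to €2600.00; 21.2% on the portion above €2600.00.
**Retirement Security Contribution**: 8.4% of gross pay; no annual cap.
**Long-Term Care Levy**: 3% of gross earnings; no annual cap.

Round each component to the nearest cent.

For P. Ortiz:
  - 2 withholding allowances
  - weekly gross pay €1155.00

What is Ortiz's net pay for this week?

€980.67

Regional Income Tax: taxable = €1155.00 − 2×€233.00 = €689.00
  €11.46 + 8.02% × (€689.00 − €300.00) = €11.46 + 8.02% × €389.00 = €42.66
Retirement Security Contribution: 8.4% × €1155.00 = €97.02
Long-Term Care Levy: 3% × €1155.00 = €34.65
Total withheld: €42.66 + €97.02 + €34.65 = €174.33
Net pay: €1155.00 − €174.33 = €980.67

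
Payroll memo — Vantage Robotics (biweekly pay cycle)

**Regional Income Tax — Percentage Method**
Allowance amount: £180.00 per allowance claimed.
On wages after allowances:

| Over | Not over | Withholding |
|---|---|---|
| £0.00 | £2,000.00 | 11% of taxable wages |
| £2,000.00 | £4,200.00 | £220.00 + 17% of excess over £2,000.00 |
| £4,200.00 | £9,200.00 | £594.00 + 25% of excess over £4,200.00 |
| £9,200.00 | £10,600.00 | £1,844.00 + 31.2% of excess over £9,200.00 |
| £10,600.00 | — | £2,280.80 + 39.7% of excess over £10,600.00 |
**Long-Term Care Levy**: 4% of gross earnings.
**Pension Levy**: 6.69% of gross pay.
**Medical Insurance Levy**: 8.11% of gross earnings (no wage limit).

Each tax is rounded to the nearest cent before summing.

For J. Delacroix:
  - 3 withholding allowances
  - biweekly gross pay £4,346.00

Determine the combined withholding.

Regional Income Tax: taxable = £4,346.00 − 3×£180.00 = £3,806.00
  £220.00 + 17% × (£3,806.00 − £2,000.00) = £220.00 + 17% × £1,806.00 = £527.02
Long-Term Care Levy: 4% × £4,346.00 = £173.84
Pension Levy: 6.69% × £4,346.00 = £290.75
Medical Insurance Levy: 8.11% × £4,346.00 = £352.46
Total: £527.02 + £173.84 + £290.75 + £352.46 = £1,344.07

£1,344.07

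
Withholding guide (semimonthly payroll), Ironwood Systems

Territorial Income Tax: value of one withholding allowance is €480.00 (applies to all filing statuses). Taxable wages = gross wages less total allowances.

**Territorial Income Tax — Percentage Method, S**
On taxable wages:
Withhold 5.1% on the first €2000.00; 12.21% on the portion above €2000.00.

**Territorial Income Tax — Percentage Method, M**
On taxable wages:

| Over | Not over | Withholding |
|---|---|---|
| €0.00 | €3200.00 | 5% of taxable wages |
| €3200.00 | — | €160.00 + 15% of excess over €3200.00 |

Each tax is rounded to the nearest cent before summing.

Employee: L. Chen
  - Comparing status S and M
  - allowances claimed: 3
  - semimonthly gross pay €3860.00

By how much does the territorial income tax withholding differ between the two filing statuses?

Territorial Income Tax (S): taxable = €3860.00 − 3×€480.00 = €2420.00
  €102.00 + 12.21% × (€2420.00 − €2000.00) = €102.00 + 12.21% × €420.00 = €153.28
Territorial Income Tax (M): taxable = €3860.00 − 3×€480.00 = €2420.00
  5% × €2420.00 = €121.00
Difference: |€153.28 − €121.00| = €32.28 (higher under S)

€32.28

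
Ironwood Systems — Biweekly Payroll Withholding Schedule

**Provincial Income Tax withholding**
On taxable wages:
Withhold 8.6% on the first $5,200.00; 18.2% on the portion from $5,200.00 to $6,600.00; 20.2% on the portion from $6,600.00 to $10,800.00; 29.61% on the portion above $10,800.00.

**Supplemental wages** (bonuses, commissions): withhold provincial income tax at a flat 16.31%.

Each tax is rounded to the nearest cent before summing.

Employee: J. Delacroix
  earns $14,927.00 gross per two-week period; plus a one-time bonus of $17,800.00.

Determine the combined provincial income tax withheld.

$5,675.58

Provincial Income Tax: taxable = $14,927.00
  $1,550.40 + 29.61% × ($14,927.00 − $10,800.00) = $1,550.40 + 29.61% × $4,127.00 = $2,772.40
Supplemental (16.31% flat on bonus): 16.31% × $17,800.00 = $2,903.18
Total provincial income tax: $2,772.40 + $2,903.18 = $5,675.58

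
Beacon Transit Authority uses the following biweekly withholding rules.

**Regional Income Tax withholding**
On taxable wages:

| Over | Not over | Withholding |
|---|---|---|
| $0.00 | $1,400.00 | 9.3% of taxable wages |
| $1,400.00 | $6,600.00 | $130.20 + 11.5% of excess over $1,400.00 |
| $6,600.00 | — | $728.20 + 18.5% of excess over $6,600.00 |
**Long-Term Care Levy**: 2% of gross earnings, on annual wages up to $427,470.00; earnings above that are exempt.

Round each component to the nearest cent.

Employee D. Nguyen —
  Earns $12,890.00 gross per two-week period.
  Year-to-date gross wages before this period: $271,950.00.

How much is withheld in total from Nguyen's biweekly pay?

Regional Income Tax: taxable = $12,890.00
  $728.20 + 18.5% × ($12,890.00 − $6,600.00) = $728.20 + 18.5% × $6,290.00 = $1,891.85
Long-Term Care Levy: 2% × $12,890.00 = $257.80
Total: $1,891.85 + $257.80 = $2,149.65

$2,149.65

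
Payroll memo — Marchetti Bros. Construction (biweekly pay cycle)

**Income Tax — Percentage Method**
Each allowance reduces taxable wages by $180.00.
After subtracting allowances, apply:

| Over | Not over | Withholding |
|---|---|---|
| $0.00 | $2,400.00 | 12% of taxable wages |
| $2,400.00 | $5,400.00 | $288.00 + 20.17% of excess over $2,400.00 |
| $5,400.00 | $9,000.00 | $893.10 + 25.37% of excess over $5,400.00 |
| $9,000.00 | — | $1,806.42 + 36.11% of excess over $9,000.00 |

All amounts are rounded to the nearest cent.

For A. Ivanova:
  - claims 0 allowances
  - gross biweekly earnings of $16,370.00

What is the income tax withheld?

$4,467.73

Income Tax: taxable = $16,370.00
  $1,806.42 + 36.11% × ($16,370.00 − $9,000.00) = $1,806.42 + 36.11% × $7,370.00 = $4,467.73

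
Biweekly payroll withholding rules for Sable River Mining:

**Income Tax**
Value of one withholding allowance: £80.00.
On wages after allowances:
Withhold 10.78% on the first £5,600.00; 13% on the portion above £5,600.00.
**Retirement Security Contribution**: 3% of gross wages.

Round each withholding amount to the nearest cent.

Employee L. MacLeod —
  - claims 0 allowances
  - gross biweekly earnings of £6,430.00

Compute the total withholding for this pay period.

Income Tax: taxable = £6,430.00
  £603.68 + 13% × (£6,430.00 − £5,600.00) = £603.68 + 13% × £830.00 = £711.58
Retirement Security Contribution: 3% × £6,430.00 = £192.90
Total: £711.58 + £192.90 = £904.48

£904.48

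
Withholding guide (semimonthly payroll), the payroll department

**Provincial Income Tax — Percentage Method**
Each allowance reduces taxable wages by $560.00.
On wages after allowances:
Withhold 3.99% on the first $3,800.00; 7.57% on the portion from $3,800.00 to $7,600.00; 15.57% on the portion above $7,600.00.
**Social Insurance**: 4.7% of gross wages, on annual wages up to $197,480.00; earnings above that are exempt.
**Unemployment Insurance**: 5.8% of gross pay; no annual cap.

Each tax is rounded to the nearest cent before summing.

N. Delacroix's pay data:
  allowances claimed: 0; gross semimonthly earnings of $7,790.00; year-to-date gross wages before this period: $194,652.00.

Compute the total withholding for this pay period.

Provincial Income Tax: taxable = $7,790.00
  $439.28 + 15.57% × ($7,790.00 − $7,600.00) = $439.28 + 15.57% × $190.00 = $468.86
Social Insurance: cap $197,480.00 − YTD $194,652.00 = $2,828.00 subject; 4.7% × $2,828.00 = $132.92
Unemployment Insurance: 5.8% × $7,790.00 = $451.82
Total: $468.86 + $132.92 + $451.82 = $1,053.60

$1,053.60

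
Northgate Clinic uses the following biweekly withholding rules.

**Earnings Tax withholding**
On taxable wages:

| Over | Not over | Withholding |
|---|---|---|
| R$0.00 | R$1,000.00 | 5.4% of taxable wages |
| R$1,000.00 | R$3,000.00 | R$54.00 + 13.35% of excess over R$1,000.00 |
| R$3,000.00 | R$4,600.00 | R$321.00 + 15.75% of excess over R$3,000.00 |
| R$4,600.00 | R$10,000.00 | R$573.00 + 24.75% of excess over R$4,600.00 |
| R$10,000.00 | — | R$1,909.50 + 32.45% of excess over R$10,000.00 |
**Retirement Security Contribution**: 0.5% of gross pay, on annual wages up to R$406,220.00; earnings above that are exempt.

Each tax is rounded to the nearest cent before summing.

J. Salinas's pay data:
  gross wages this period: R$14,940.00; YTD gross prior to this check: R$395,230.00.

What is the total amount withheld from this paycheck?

Earnings Tax: taxable = R$14,940.00
  R$1,909.50 + 32.45% × (R$14,940.00 − R$10,000.00) = R$1,909.50 + 32.45% × R$4,940.00 = R$3,512.53
Retirement Security Contribution: cap R$406,220.00 − YTD R$395,230.00 = R$10,990.00 subject; 0.5% × R$10,990.00 = R$54.95
Total: R$3,512.53 + R$54.95 = R$3,567.48

R$3,567.48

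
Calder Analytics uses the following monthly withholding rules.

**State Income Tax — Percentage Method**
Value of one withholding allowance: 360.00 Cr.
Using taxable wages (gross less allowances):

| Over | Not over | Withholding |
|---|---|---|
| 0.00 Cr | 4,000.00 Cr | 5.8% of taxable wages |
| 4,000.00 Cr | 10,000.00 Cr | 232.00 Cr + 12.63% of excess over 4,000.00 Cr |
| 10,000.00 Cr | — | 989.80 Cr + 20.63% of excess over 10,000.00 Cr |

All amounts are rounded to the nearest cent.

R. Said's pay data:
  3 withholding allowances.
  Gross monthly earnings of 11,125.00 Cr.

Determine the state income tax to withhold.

State Income Tax: taxable = 11,125.00 Cr − 3×360.00 Cr = 10,045.00 Cr
  989.80 Cr + 20.63% × (10,045.00 Cr − 10,000.00 Cr) = 989.80 Cr + 20.63% × 45.00 Cr = 999.08 Cr

999.08 Cr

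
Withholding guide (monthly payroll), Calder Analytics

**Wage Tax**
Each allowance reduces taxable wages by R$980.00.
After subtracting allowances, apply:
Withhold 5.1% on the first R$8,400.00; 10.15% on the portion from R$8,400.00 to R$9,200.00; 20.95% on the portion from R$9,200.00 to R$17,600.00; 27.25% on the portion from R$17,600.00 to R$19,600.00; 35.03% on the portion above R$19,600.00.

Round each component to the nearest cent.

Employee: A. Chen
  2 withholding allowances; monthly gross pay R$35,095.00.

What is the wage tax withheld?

Wage Tax: taxable = R$35,095.00 − 2×R$980.00 = R$33,135.00
  R$2,814.40 + 35.03% × (R$33,135.00 − R$19,600.00) = R$2,814.40 + 35.03% × R$13,535.00 = R$7,555.71

R$7,555.71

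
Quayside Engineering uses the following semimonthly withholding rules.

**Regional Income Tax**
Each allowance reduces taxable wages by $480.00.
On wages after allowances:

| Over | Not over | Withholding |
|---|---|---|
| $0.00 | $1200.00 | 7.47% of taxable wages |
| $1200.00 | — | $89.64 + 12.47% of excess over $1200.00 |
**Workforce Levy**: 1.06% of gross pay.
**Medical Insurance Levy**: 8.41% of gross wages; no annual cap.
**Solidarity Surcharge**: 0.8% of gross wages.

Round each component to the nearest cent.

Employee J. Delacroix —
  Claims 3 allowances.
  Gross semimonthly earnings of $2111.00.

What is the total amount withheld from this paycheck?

Regional Income Tax: taxable = $2111.00 − 3×$480.00 = $671.00
  7.47% × $671.00 = $50.12
Workforce Levy: 1.06% × $2111.00 = $22.38
Medical Insurance Levy: 8.41% × $2111.00 = $177.54
Solidarity Surcharge: 0.8% × $2111.00 = $16.89
Total: $50.12 + $22.38 + $177.54 + $16.89 = $266.93

$266.93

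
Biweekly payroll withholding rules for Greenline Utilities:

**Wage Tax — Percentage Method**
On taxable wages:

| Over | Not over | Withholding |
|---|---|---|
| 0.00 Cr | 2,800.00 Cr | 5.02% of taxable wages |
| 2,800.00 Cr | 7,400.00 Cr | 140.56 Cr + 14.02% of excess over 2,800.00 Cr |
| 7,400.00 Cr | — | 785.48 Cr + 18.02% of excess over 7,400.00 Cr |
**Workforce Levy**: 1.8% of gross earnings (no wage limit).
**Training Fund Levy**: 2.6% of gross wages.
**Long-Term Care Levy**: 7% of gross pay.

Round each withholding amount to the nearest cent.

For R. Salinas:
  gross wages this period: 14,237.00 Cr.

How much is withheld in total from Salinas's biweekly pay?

3,640.53 Cr

Wage Tax: taxable = 14,237.00 Cr
  785.48 Cr + 18.02% × (14,237.00 Cr − 7,400.00 Cr) = 785.48 Cr + 18.02% × 6,837.00 Cr = 2,017.51 Cr
Workforce Levy: 1.8% × 14,237.00 Cr = 256.27 Cr
Training Fund Levy: 2.6% × 14,237.00 Cr = 370.16 Cr
Long-Term Care Levy: 7% × 14,237.00 Cr = 996.59 Cr
Total: 2,017.51 Cr + 256.27 Cr + 370.16 Cr + 996.59 Cr = 3,640.53 Cr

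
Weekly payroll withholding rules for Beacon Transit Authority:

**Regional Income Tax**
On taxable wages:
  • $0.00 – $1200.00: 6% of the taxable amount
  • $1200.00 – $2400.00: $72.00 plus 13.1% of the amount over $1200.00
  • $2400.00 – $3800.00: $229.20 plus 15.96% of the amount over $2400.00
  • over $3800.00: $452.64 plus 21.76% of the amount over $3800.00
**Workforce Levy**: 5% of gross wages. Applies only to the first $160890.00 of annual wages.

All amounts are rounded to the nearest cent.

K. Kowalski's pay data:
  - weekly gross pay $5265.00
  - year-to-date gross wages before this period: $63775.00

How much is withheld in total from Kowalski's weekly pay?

$1034.67

Regional Income Tax: taxable = $5265.00
  $452.64 + 21.76% × ($5265.00 − $3800.00) = $452.64 + 21.76% × $1465.00 = $771.42
Workforce Levy: 5% × $5265.00 = $263.25
Total: $771.42 + $263.25 = $1034.67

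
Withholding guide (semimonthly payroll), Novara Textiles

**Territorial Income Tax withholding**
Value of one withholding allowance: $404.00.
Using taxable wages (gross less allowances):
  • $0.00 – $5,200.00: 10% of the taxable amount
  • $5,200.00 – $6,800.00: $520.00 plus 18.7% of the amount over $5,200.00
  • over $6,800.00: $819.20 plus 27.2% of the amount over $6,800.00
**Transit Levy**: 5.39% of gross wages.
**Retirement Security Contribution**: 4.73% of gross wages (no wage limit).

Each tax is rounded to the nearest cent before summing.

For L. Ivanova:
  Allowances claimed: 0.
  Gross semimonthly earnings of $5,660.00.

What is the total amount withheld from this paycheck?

Territorial Income Tax: taxable = $5,660.00
  $520.00 + 18.7% × ($5,660.00 − $5,200.00) = $520.00 + 18.7% × $460.00 = $606.02
Transit Levy: 5.39% × $5,660.00 = $305.07
Retirement Security Contribution: 4.73% × $5,660.00 = $267.72
Total: $606.02 + $305.07 + $267.72 = $1,178.81

$1,178.81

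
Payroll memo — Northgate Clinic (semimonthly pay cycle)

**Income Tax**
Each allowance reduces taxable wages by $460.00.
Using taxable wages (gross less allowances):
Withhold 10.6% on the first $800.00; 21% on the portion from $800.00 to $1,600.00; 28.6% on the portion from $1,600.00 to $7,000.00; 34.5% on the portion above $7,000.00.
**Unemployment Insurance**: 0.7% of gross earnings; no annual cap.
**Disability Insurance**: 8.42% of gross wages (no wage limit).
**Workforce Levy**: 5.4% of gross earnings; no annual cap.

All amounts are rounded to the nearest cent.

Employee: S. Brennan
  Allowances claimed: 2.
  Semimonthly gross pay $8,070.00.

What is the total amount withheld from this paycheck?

Income Tax: taxable = $8,070.00 − 2×$460.00 = $7,150.00
  $1,797.20 + 34.5% × ($7,150.00 − $7,000.00) = $1,797.20 + 34.5% × $150.00 = $1,848.95
Unemployment Insurance: 0.7% × $8,070.00 = $56.49
Disability Insurance: 8.42% × $8,070.00 = $679.49
Workforce Levy: 5.4% × $8,070.00 = $435.78
Total: $1,848.95 + $56.49 + $679.49 + $435.78 = $3,020.71

$3,020.71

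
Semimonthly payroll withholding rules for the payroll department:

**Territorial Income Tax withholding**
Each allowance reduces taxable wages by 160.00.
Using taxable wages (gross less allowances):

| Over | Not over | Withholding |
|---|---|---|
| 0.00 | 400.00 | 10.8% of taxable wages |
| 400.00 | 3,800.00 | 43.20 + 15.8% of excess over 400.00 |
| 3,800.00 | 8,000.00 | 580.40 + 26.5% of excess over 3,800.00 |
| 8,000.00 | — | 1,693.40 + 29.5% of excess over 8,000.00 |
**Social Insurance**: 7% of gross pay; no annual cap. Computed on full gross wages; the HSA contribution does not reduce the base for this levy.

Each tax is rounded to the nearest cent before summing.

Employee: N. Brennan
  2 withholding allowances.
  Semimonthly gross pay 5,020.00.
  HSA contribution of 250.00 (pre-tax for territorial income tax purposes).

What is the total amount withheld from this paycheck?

1,104.05

Territorial Income Tax: taxable = 5,020.00 − 250.00 − 2×160.00 = 4,450.00
  580.40 + 26.5% × (4,450.00 − 3,800.00) = 580.40 + 26.5% × 650.00 = 752.65
Social Insurance: 7% × 5,020.00 = 351.40
Total: 752.65 + 351.40 = 1,104.05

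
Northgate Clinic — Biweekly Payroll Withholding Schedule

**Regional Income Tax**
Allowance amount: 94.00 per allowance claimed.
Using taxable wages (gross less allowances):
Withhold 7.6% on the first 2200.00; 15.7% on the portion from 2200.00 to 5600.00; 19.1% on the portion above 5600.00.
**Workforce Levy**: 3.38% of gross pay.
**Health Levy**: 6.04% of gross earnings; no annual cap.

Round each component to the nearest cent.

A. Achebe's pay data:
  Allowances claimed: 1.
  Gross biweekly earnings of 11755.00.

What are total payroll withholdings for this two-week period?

2965.97

Regional Income Tax: taxable = 11755.00 − 1×94.00 = 11661.00
  701.00 + 19.1% × (11661.00 − 5600.00) = 701.00 + 19.1% × 6061.00 = 1858.65
Workforce Levy: 3.38% × 11755.00 = 397.32
Health Levy: 6.04% × 11755.00 = 710.00
Total: 1858.65 + 397.32 + 710.00 = 2965.97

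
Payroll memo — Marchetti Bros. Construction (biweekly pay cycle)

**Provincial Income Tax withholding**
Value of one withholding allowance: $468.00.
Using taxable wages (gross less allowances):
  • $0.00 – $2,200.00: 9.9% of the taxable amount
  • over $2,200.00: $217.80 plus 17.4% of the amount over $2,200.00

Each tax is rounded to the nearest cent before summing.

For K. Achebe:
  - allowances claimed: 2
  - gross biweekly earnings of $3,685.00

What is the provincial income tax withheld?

$313.33

Provincial Income Tax: taxable = $3,685.00 − 2×$468.00 = $2,749.00
  $217.80 + 17.4% × ($2,749.00 − $2,200.00) = $217.80 + 17.4% × $549.00 = $313.33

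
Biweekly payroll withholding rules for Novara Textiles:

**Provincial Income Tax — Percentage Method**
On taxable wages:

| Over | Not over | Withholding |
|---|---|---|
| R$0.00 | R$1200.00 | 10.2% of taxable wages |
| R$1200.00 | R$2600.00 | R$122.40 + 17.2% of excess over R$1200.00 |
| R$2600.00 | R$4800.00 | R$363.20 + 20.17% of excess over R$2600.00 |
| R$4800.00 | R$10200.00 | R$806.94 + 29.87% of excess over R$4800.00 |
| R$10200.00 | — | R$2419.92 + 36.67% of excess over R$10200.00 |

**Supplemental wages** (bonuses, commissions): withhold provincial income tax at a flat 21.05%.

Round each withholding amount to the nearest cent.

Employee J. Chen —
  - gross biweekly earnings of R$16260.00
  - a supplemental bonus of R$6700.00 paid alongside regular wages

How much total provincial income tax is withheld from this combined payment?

Provincial Income Tax: taxable = R$16260.00
  R$2419.92 + 36.67% × (R$16260.00 − R$10200.00) = R$2419.92 + 36.67% × R$6060.00 = R$4642.12
Supplemental (21.05% flat on bonus): 21.05% × R$6700.00 = R$1410.35
Total provincial income tax: R$4642.12 + R$1410.35 = R$6052.47

R$6052.47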